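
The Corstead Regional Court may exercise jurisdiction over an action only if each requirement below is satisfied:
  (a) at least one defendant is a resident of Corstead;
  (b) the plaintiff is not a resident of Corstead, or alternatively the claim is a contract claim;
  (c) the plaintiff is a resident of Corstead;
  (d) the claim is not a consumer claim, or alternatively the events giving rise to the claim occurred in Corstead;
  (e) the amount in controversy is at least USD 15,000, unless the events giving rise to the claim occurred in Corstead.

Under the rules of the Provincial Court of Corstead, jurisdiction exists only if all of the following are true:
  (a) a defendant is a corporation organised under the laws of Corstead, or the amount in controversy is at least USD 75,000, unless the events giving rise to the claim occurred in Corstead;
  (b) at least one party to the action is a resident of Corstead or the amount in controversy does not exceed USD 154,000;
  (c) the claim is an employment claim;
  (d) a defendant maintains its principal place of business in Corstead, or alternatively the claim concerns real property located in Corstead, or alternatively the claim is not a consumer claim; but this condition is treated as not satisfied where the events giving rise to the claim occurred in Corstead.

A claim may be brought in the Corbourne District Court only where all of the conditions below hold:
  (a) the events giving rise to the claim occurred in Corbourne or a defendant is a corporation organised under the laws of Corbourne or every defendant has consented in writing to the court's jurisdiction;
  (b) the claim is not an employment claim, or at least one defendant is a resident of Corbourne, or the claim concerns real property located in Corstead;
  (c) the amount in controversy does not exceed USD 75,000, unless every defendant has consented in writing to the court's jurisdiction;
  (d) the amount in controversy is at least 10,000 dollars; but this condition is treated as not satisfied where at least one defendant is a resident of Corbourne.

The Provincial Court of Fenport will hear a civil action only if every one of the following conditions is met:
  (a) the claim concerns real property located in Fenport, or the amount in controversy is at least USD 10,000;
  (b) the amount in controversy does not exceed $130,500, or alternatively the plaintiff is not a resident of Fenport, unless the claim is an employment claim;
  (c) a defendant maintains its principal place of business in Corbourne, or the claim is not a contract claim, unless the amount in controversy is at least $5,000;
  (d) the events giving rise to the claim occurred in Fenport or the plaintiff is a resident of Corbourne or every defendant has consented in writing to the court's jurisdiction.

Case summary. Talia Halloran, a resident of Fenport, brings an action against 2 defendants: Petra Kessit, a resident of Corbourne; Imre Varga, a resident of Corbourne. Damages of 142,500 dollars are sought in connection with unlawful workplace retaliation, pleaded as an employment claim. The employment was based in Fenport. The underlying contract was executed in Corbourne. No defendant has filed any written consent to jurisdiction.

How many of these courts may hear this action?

The Corstead Regional Court:
  (a) No defendant resides in Corstead (they reside in Corbourne, Corbourne). Not satisfied.
  (b) The plaintiff resides in Fenport, which is not Corstead, so one alternative holds. Condition met.
  (c) The plaintiff resides in Fenport, not Corstead. Not satisfied.
  (d) The claim is an employment claim, not a consumer claim, which satisfies one of the alternatives. Met.
  (e) The amount in controversy is 142,500 dollars, which meets the USD 15,000 floor. Satisfied.
  → The court lacks jurisdiction.
The Provincial Court of Corstead:
  (a) The amount in controversy is 142,500 dollars, which meets the $75,000 floor, which satisfies one of the alternatives. Satisfied.
  (b) The amount in controversy is $142,500, within the 154,000 dollars ceiling — that alternative is enough. Satisfied.
  (c) The claim is an employment claim. Satisfied.
  (d) The claim is an employment claim, not a consumer claim, so one alternative holds. The carve-out does not apply: the operative events occurred in Fenport, not Corstead. Condition met.
  → Jurisdiction lies.
The Corbourne District Court:
  (a) The operative events occurred in Fenport, not Corbourne; no defendant is a corporation; no such written consent has been filed — none of the alternatives is met. Not satisfied.
  (b) Petra Kessit resides in Corbourne, so this disjunct is met. Condition met.
  (c) The amount in controversy is $142,500, above the USD 75,000 ceiling. And no such written consent has been filed, so the proviso does not save it. Not met.
  (d) The amount in controversy is $142,500, which meets the USD 10,000 floor. But the carve-out bites: Petra Kessit resides in Corbourne. Fails.
  → Not every requirement is met — no jurisdiction.
The Provincial Court of Fenport:
  (a) The amount in controversy is USD 142,500, which meets the $10,000 floor — that alternative is enough. Satisfied.
  (b) The amount in controversy is 142,500 dollars, above the USD 130,500 ceiling; the plaintiff resides in Fenport — none of the alternatives is met. But the claim is an employment claim, and the 'unless' clause therefore excuses the requirement. Satisfied.
  (c) The claim is an employment claim, not a contract claim, so one alternative holds. Met.
  (d) The operative events occurred in Fenport, so one alternative holds. Condition met.
  → The court has jurisdiction.
Courts with jurisdiction: the Provincial Court of Corstead, the Provincial Court of Fenport — 2 in total.

2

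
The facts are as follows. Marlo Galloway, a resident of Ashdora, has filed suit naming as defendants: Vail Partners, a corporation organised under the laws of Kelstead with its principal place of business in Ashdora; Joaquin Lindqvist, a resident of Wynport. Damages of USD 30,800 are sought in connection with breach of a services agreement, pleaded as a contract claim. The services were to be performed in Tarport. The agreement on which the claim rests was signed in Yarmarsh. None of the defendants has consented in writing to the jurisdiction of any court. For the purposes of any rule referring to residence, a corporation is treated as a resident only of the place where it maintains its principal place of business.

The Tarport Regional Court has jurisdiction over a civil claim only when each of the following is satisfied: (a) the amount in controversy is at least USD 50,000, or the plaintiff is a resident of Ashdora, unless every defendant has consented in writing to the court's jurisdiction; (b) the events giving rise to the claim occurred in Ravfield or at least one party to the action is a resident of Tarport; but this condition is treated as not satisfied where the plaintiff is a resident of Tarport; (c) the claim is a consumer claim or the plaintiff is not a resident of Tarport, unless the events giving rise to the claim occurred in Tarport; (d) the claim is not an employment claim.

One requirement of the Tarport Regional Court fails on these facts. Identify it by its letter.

The Tarport Regional Court:
  (a) The plaintiff resides in Ashdora, so this disjunct is met. Condition met.
  (b) The operative events occurred in Tarport, not Ravfield; no party resides in Tarport — none of the alternatives is met. Not satisfied.
  (c) The plaintiff resides in Ashdora, which is not Tarport, which satisfies one of the alternatives. Satisfied.
  (d) The claim is a contract claim, not an employment claim. Condition met.
Only condition (b) fails.

(b)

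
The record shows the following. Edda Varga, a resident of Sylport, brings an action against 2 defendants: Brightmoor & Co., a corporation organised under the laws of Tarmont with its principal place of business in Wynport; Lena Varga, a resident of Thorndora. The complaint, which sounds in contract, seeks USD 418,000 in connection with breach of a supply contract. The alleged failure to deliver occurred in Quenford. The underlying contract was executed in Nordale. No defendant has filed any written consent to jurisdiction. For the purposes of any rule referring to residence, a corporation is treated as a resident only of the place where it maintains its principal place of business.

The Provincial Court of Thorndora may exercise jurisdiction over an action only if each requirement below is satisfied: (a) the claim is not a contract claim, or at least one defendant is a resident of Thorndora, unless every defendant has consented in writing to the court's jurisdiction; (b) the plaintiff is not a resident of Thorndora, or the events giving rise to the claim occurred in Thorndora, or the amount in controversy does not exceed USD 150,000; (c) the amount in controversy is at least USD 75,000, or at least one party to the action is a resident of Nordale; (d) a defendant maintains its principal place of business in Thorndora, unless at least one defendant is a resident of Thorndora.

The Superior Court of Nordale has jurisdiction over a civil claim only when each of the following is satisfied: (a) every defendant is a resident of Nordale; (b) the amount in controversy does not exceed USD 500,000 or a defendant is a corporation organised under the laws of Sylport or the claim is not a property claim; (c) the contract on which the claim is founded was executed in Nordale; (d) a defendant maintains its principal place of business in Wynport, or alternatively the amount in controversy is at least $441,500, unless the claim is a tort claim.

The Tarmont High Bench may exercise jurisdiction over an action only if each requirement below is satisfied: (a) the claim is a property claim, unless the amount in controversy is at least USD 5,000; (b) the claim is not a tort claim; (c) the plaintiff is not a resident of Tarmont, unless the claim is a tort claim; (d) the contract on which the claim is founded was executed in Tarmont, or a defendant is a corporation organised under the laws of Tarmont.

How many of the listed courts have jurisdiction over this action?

The Provincial Court of Thorndora:
  (a) Lena Varga resides in Thorndora, so one alternative holds. Met.
  (b) The plaintiff resides in Sylport, which is not Thorndora — that alternative is enough. Condition met.
  (c) The amount in controversy is USD 418,000, which meets the USD 75,000 floor, which satisfies one of the alternatives. Satisfied.
  (d) The corporate defendant(s) have their principal place of business in Wynport, not Thorndora. However, Lena Varga resides in Thorndora, so the 'unless' proviso supplies this condition. Met.
  → Every requirement is satisfied — jurisdiction.
The Superior Court of Nordale:
  (a) The defendants reside as follows — Brightmoor & Co. in Wynport, Lena Varga in Thorndora — not all in Nordale. Fails.
  (b) The amount in controversy is $418,000, within the USD 500,000 ceiling — that alternative is enough. Met.
  (c) The contract was executed in Nordale. Satisfied.
  (d) Brightmoor & Co. has its principal place of business in Wynport, which satisfies one of the alternatives. Condition met.
  → Not every requirement is met — no jurisdiction.
The Tarmont High Bench:
  (a) The claim is a contract claim, not a property claim. But the amount in controversy is $418,000, which meets the USD 5,000 floor, and the 'unless' clause therefore excuses the requirement. Met.
  (b) The claim is a contract claim, not a tort claim. Satisfied.
  (c) The plaintiff resides in Sylport, which is not Tarmont. Met.
  (d) Brightmoor & Co. is organised under the laws of Tarmont, so one alternative holds. Condition met.
  → Jurisdiction lies.
Courts with jurisdiction: the Provincial Court of Thorndora, the Tarmont High Bench — 2 in total.

2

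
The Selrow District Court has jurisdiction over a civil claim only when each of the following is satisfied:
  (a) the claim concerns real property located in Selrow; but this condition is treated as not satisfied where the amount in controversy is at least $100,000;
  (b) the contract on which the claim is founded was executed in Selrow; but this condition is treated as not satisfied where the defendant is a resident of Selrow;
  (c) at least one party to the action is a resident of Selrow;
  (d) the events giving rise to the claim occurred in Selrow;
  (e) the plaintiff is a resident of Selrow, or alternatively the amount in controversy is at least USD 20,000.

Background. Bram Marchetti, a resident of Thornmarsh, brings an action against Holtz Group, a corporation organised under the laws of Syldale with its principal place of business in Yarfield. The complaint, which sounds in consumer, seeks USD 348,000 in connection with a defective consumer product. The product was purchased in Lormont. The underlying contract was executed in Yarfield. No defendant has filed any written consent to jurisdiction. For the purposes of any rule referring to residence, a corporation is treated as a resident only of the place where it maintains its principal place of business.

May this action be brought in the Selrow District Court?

The Selrow District Court:
  (a) The claim does not concern real property. Not met.
  (b) The contract was executed in Yarfield, not Selrow. Not satisfied.
  (c) No party resides in Selrow. Fails.
  (d) The operative events occurred in Lormont, not Selrow. Not satisfied.
  (e) The amount in controversy is USD 348,000, which meets the USD 20,000 floor, which satisfies one of the alternatives. Met.
  → No jurisdiction.

No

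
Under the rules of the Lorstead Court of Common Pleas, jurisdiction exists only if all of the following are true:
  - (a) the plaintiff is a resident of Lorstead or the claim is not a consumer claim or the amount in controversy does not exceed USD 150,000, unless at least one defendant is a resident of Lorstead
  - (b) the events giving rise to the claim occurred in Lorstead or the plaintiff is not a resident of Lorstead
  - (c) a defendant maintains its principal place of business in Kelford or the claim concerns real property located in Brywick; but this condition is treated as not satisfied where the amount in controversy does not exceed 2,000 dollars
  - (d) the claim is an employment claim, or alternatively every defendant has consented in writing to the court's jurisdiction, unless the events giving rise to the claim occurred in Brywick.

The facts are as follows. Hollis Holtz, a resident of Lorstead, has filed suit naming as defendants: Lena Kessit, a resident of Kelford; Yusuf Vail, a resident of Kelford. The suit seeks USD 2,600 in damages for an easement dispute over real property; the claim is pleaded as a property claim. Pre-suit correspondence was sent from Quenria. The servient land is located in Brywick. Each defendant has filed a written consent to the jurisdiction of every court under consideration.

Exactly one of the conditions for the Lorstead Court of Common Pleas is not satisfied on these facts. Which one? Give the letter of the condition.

The Lorstead Court of Common Pleas:
  (a) The plaintiff resides in Lorstead, so one alternative holds. Met.
  (b) The operative events occurred in Brywick, not Lorstead; the plaintiff resides in Lorstead — no alternative holds. Fails.
  (c) The property lies in Brywick, which satisfies one of the alternatives. The carve-out does not apply: the amount in controversy is USD 2,600, above the USD 2,000 ceiling. Satisfied.
  (d) Every defendant has filed written consent, so one alternative holds. Met.
Only condition (b) fails.

(b)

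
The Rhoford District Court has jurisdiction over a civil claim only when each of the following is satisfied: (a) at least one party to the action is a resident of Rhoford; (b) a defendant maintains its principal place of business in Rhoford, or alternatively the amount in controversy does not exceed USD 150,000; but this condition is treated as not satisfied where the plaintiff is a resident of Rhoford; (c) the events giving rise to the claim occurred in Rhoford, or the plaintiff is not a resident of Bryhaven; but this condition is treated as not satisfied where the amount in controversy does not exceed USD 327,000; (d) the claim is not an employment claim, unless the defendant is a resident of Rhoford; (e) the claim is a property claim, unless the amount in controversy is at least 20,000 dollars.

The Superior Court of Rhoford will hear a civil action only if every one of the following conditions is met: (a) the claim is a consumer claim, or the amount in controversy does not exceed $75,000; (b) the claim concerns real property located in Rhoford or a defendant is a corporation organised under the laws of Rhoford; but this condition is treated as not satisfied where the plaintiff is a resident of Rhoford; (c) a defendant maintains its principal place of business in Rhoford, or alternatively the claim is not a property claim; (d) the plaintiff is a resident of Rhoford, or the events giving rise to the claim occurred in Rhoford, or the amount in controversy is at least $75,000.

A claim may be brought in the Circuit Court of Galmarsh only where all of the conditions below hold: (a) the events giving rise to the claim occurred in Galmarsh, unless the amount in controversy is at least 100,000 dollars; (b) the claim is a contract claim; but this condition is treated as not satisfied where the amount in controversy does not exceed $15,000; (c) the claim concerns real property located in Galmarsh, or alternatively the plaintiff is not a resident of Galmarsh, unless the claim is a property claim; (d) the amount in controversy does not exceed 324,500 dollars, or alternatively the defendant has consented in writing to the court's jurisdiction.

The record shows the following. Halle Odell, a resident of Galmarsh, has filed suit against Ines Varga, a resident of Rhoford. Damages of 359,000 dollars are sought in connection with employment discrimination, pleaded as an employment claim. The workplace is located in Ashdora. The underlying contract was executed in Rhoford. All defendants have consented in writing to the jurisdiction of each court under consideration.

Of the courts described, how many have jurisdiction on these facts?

0

The Rhoford District Court:
  (a) Ines Varga resides in Rhoford. Satisfied.
  (b) No defendant is a corporation; the amount in controversy is USD 359,000, above the $150,000 ceiling — no alternative holds. Fails.
  (c) The plaintiff resides in Galmarsh, which is not Bryhaven, which satisfies one of the alternatives. The exception is not triggered, since the amount in controversy is $359,000, above the USD 327,000 ceiling. Condition met.
  (d) The claim is an employment claim. The proviso rescues it, though: the defendant resides in Rhoford. Condition met.
  (e) The claim is an employment claim, not a property claim. But the amount in controversy is 359,000 dollars, which meets the $20,000 floor, and the 'unless' clause therefore excuses the requirement. Satisfied.
  → The court lacks jurisdiction.
The Superior Court of Rhoford:
  (a) The claim is an employment claim, not a consumer claim; the amount in controversy is $359,000, above the $75,000 ceiling — no alternative holds. Fails.
  (b) The claim does not concern real property; no defendant is a corporation — every alternative fails. Not satisfied.
  (c) The claim is an employment claim, not a property claim — that alternative is enough. Satisfied.
  (d) The amount in controversy is USD 359,000, which meets the USD 75,000 floor, so one alternative holds. Met.
  → The court lacks jurisdiction.
The Circuit Court of Galmarsh:
  (a) The operative events occurred in Ashdora, not Galmarsh. The proviso rescues it, though: the amount in controversy is USD 359,000, which meets the USD 100,000 floor. Condition met.
  (b) The claim is an employment claim, not a contract claim. Not satisfied.
  (c) The claim does not concern real property; the plaintiff resides in Galmarsh — no alternative holds. The proviso offers no rescue either, since the claim is an employment claim, not a property claim. Condition not met.
  (d) Every defendant has filed written consent, so this disjunct is met. Satisfied.
  → At least one condition fails; no jurisdiction.
No court satisfies all of its conditions.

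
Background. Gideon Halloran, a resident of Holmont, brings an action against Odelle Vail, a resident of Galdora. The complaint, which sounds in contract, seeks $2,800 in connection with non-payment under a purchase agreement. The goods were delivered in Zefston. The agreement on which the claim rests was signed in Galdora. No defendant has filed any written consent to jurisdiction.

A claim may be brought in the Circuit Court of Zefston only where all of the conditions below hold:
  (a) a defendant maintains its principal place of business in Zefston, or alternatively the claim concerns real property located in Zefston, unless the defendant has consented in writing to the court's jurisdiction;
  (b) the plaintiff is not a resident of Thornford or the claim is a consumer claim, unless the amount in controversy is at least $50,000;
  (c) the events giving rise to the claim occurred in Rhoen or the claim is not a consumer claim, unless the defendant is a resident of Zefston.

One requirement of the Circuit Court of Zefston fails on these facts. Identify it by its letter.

(a)

The Circuit Court of Zefston:
  (a) No defendant is a corporation; the claim does not concern real property — no alternative holds. Nor does the 'unless' clause help: no such written consent has been filed. Condition not met.
  (b) The plaintiff resides in Holmont, which is not Thornford, so this disjunct is met. Condition met.
  (c) The claim is a contract claim, not a consumer claim — that alternative is enough. Condition met.
Only condition (a) fails.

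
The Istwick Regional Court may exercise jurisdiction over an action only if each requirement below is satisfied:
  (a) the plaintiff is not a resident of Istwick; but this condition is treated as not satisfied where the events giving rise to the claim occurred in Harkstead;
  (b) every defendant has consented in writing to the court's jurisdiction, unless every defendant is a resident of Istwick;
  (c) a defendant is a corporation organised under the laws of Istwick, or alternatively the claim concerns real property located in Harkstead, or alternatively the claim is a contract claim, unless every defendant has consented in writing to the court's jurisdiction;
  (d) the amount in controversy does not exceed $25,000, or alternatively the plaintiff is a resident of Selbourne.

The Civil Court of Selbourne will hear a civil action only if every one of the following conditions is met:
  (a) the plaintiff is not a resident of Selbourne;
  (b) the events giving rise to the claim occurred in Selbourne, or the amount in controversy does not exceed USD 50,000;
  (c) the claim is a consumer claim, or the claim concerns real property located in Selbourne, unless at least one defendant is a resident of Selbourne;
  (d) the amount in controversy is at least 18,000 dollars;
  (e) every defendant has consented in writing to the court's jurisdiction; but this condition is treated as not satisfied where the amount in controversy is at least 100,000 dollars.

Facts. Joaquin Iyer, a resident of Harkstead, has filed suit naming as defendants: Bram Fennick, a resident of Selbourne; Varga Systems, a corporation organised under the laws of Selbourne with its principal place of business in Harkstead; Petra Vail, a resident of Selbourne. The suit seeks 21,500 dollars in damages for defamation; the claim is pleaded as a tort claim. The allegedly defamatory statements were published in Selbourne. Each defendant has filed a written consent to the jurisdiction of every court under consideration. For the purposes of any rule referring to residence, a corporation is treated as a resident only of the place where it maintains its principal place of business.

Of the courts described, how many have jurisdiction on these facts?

2

The Istwick Regional Court:
  (a) The plaintiff resides in Harkstead, which is not Istwick. The carve-out does not apply: the operative events occurred in Selbourne, not Harkstead. Met.
  (b) Every defendant has filed written consent. Condition met.
  (c) The corporate defendant(s) are organised in Selbourne, not Istwick; the claim does not concern real property; the claim is a tort claim, not a contract claim — none of the alternatives is met. However, every defendant has filed written consent, so the 'unless' proviso supplies this condition. Met.
  (d) The amount in controversy is 21,500 dollars, within the $25,000 ceiling, so this disjunct is met. Met.
  → Jurisdiction lies.
The Civil Court of Selbourne:
  (a) The plaintiff resides in Harkstead, which is not Selbourne. Satisfied.
  (b) The operative events occurred in Selbourne, which satisfies one of the alternatives. Satisfied.
  (c) The claim is a tort claim, not a consumer claim; the claim does not concern real property — none of the alternatives is met. But Bram Fennick resides in Selbourne, and the 'unless' clause therefore excuses the requirement. Condition met.
  (d) The amount in controversy is 21,500 dollars, which meets the 18,000 dollars floor. Condition met.
  (e) Every defendant has filed written consent. The exception is not triggered, since the amount in controversy is $21,500, below the $100,000 floor. Met.
  → All conditions met; jurisdiction exists.
Courts with jurisdiction: the Istwick Regional Court, the Civil Court of Selbourne — 2 in total.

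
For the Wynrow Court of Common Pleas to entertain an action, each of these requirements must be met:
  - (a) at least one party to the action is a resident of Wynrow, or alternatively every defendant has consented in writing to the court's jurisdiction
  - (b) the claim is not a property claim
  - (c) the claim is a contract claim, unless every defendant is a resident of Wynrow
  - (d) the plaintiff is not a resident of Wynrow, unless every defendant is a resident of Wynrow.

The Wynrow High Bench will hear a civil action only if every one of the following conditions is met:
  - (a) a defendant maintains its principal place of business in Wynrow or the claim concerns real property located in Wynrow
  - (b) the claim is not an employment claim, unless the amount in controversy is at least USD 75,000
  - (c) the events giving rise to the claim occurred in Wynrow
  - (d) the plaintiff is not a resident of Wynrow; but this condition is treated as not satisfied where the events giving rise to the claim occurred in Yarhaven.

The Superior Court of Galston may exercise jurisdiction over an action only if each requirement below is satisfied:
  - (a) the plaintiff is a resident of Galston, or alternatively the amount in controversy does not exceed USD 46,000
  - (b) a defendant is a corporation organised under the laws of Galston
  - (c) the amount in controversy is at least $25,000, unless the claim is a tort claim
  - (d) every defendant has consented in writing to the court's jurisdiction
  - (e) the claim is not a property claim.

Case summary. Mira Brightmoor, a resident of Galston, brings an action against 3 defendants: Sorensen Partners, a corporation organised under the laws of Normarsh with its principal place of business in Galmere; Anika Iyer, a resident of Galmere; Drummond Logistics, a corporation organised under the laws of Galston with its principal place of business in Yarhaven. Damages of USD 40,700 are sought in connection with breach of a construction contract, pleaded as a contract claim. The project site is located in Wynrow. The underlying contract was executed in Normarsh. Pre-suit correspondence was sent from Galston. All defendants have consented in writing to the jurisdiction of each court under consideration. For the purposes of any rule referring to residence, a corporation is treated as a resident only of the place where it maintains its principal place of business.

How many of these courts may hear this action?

2

The Wynrow Court of Common Pleas:
  (a) Every defendant has filed written consent, which satisfies one of the alternatives. Condition met.
  (b) The claim is a contract claim, not a property claim. Met.
  (c) The claim is a contract claim. Condition met.
  (d) The plaintiff resides in Galston, which is not Wynrow. Met.
  → The court has jurisdiction.
The Wynrow High Bench:
  (a) The corporate defendant(s) have their principal place of business in Galmere, Yarhaven, not Wynrow; the claim does not concern real property — none of the alternatives is met. Not satisfied.
  (b) The claim is a contract claim, not an employment claim. Satisfied.
  (c) The operative events occurred in Wynrow. Satisfied.
  (d) The plaintiff resides in Galston, which is not Wynrow. The exception is not triggered, since the operative events occurred in Wynrow, not Yarhaven. Met.
  → No jurisdiction.
The Superior Court of Galston:
  (a) The plaintiff resides in Galston, so one alternative holds. Satisfied.
  (b) Drummond Logistics is organised under the laws of Galston. Condition met.
  (c) The amount in controversy is 40,700 dollars, which meets the $25,000 floor. Met.
  (d) Every defendant has filed written consent. Condition met.
  (e) The claim is a contract claim, not a property claim. Condition met.
  → The court has jurisdiction.
Courts with jurisdiction: the Wynrow Court of Common Pleas, the Superior Court of Galston — 2 in total.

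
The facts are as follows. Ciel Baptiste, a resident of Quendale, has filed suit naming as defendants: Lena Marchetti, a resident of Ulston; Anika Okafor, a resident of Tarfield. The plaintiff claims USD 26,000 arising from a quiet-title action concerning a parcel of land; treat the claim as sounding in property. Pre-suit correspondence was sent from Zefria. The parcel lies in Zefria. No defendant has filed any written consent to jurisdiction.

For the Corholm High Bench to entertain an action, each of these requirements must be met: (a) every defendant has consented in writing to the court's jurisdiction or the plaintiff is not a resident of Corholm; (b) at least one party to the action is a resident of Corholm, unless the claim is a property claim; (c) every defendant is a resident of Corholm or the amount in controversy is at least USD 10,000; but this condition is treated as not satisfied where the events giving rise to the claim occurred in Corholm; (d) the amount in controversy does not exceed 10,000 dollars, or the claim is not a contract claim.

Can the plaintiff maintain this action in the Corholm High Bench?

The Corholm High Bench:
  (a) The plaintiff resides in Quendale, which is not Corholm — that alternative is enough. Satisfied.
  (b) No party resides in Corholm. However, the claim is a property claim, so the 'unless' proviso supplies this condition. Condition met.
  (c) The amount in controversy is $26,000, which meets the USD 10,000 floor — that alternative is enough. The carve-out does not apply: the operative events occurred in Zefria, not Corholm. Condition met.
  (d) The claim is a property claim, not a contract claim, which satisfies one of the alternatives. Condition met.
  → Jurisdiction lies.

Yes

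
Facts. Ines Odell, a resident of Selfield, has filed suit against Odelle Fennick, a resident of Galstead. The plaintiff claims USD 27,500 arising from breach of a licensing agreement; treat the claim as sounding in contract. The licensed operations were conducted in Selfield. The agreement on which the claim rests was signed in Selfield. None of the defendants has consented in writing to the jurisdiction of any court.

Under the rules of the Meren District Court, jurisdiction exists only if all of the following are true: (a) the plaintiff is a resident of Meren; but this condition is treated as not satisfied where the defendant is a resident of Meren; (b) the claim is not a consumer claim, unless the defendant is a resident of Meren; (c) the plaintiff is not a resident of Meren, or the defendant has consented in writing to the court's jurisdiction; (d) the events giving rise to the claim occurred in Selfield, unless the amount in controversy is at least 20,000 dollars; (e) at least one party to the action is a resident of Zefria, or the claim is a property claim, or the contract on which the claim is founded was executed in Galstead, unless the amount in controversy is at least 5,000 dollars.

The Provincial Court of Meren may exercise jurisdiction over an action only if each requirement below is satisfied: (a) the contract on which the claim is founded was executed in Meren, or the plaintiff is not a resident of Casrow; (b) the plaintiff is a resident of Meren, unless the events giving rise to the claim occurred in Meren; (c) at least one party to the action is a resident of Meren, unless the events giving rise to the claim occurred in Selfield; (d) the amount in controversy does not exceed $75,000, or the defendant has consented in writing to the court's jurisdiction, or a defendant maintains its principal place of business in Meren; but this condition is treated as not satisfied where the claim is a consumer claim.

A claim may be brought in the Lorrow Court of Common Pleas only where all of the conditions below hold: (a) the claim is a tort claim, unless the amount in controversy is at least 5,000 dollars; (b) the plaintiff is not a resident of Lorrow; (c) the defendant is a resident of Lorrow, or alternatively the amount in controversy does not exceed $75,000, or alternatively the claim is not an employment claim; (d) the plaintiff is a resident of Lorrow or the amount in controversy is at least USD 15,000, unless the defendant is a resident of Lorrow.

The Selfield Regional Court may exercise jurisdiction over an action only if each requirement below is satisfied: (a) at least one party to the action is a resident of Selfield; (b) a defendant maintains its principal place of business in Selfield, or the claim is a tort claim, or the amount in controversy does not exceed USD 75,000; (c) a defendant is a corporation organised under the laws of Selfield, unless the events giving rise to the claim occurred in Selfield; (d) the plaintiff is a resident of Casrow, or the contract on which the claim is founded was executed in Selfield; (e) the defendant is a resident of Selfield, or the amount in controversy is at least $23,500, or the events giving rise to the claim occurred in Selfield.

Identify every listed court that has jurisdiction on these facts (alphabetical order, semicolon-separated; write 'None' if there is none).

The Meren District Court:
  (a) The plaintiff resides in Selfield, not Meren. Not met.
  (b) The claim is a contract claim, not a consumer claim. Condition met.
  (c) The plaintiff resides in Selfield, which is not Meren, which satisfies one of the alternatives. Condition met.
  (d) The operative events occurred in Selfield. Met.
  (e) No party resides in Zefria; the claim is a contract claim, not a property claim; the contract was executed in Selfield, not Galstead — no alternative holds. The proviso rescues it, though: the amount in controversy is $27,500, which meets the 5,000 dollars floor. Satisfied.
  → No jurisdiction.
The Provincial Court of Meren:
  (a) The plaintiff resides in Selfield, which is not Casrow, which satisfies one of the alternatives. Condition met.
  (b) The plaintiff resides in Selfield, not Meren. And the operative events occurred in Selfield, not Meren, so the proviso does not save it. Fails.
  (c) No party resides in Meren. The proviso rescues it, though: the operative events occurred in Selfield. Satisfied.
  (d) The amount in controversy is USD 27,500, within the $75,000 ceiling — that alternative is enough. The carve-out does not apply: the claim is a contract claim, not a consumer claim. Met.
  → The court lacks jurisdiction.
The Lorrow Court of Common Pleas:
  (a) The claim is a contract claim, not a tort claim. The proviso rescues it, though: the amount in controversy is USD 27,500, which meets the USD 5,000 floor. Condition met.
  (b) The plaintiff resides in Selfield, which is not Lorrow. Met.
  (c) The amount in controversy is $27,500, within the $75,000 ceiling, so one alternative holds. Met.
  (d) The amount in controversy is $27,500, which meets the USD 15,000 floor, so this disjunct is met. Met.
  → All conditions met; jurisdiction exists.
The Selfield Regional Court:
  (a) Ines Odell resides in Selfield. Condition met.
  (b) The amount in controversy is $27,500, within the 75,000 dollars ceiling, so this disjunct is met. Condition met.
  (c) No defendant is a corporation. The proviso rescues it, though: the operative events occurred in Selfield. Condition met.
  (d) The contract was executed in Selfield, so one alternative holds. Met.
  (e) The amount in controversy is 27,500 dollars, which meets the USD 23,500 floor, so one alternative holds. Condition met.
  → All conditions met; jurisdiction exists.

the Lorrow Court of Common Pleas; the Selfield Regional Court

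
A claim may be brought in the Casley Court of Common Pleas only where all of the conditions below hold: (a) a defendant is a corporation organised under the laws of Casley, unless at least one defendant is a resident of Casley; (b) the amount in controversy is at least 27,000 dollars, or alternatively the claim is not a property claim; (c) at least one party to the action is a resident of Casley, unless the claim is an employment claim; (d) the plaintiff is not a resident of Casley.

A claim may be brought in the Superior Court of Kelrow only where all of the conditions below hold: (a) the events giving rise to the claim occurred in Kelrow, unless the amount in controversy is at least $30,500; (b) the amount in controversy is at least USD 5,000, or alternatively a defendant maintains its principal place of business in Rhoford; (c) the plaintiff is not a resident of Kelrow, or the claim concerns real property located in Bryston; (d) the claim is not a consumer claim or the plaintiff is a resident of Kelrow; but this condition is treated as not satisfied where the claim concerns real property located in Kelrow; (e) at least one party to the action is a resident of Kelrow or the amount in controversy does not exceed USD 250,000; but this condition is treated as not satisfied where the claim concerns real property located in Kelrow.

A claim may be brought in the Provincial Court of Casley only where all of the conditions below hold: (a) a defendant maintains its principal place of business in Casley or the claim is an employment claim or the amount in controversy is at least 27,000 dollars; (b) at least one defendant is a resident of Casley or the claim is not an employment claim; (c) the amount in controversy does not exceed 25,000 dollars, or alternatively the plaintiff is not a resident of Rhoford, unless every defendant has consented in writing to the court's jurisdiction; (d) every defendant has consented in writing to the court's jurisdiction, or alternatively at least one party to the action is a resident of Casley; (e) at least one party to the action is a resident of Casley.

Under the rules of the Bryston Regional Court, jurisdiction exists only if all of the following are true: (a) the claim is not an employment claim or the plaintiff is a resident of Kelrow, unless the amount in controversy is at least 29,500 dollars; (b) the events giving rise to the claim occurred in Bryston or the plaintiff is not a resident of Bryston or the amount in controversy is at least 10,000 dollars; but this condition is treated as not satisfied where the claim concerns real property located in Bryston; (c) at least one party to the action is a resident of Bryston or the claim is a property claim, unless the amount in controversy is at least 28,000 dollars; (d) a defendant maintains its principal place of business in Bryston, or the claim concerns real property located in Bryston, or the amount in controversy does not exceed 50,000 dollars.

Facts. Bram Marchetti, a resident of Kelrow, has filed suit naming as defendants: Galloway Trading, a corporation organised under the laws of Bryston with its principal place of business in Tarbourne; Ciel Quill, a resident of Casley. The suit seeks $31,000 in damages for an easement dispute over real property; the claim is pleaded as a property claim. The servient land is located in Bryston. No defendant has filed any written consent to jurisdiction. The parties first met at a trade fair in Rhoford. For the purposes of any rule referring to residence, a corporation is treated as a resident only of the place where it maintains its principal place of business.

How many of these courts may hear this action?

3

The Casley Court of Common Pleas:
  (a) The corporate defendant(s) are organised in Bryston, not Casley. The proviso rescues it, though: Ciel Quill resides in Casley. Satisfied.
  (b) The amount in controversy is 31,000 dollars, which meets the USD 27,000 floor, so one alternative holds. Condition met.
  (c) Ciel Quill resides in Casley. Met.
  (d) The plaintiff resides in Kelrow, which is not Casley. Satisfied.
  → Every requirement is satisfied — jurisdiction.
The Superior Court of Kelrow:
  (a) The operative events occurred in Bryston, not Kelrow. The proviso rescues it, though: the amount in controversy is 31,000 dollars, which meets the $30,500 floor. Met.
  (b) The amount in controversy is $31,000, which meets the 5,000 dollars floor — that alternative is enough. Satisfied.
  (c) The property lies in Bryston, so this disjunct is met. Condition met.
  (d) The claim is a property claim, not a consumer claim, so one alternative holds. And the carve-out is inapplicable — the property lies in Bryston, not Kelrow. Condition met.
  (e) Bram Marchetti resides in Kelrow, so one alternative holds. The exception is not triggered, since the property lies in Bryston, not Kelrow. Met.
  → Every requirement is satisfied — jurisdiction.
The Provincial Court of Casley:
  (a) The amount in controversy is 31,000 dollars, which meets the 27,000 dollars floor — that alternative is enough. Condition met.
  (b) Ciel Quill resides in Casley — that alternative is enough. Met.
  (c) The plaintiff resides in Kelrow, which is not Rhoford, which satisfies one of the alternatives. Condition met.
  (d) Ciel Quill resides in Casley, so one alternative holds. Satisfied.
  (e) Ciel Quill resides in Casley. Condition met.
  → All conditions met; jurisdiction exists.
The Bryston Regional Court:
  (a) The claim is a property claim, not an employment claim, which satisfies one of the alternatives. Condition met.
  (b) The operative events occurred in Bryston, so this disjunct is met. However, the property lies in Bryston, which falls within the stated exception and so defeats the condition. Not met.
  (c) The claim is a property claim, so this disjunct is met. Condition met.
  (d) The property lies in Bryston, so this disjunct is met. Condition met.
  → No jurisdiction.
Courts with jurisdiction: the Casley Court of Common Pleas, the Superior Court of Kelrow, the Provincial Court of Casley — 3 in total.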